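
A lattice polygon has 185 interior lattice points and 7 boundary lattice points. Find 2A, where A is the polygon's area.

375

Pick's theorem states A = I + B/2 − 1, so A = 185 + 7/2 − 1 = 375/2.
Hence 2A = 375.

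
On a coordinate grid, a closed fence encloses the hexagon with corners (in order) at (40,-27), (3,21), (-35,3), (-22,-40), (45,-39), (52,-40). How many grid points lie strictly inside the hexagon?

The shoelace formula gives twice the area as |(40·21 − 3·(-27)) + (3·3 − (-35)·21) + ((-35)·(-40) − (-22)·3) + ((-22)·(-39) − 45·(-40)) + (45·(-40) − 52·(-39)) + (52·(-27) − 40·(-40))| = 6213, so the area is 3106.5.
The number of boundary lattice points is Σ gcd(|Δx|,|Δy|) = gcd(37,48) + gcd(38,18) + gcd(13,43) + gcd(67,1) + gcd(7,1) + gcd(12,13) = 1+2+1+1+1+1 = 7.
Pick's theorem gives I = A − B/2 + 1 = 3106.5 − 7/2 + 1 = 3104.

3104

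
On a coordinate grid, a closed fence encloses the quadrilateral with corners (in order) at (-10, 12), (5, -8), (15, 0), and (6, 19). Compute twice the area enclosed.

687

Using the shoelace formula, 2A = |((-10)·(-8) − 5·12) + (5·0 − 15·(-8)) + (15·19 − 6·0) + (6·12 − (-10)·19)| = 687, so the area is 343.5.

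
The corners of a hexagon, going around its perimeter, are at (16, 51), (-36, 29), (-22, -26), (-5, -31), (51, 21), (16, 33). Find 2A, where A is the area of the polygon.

The shoelace formula gives twice the area as |[16·29 − (-36)·51] + [(-36)·(-26) − (-22)·29] + [(-22)·(-31) − (-5)·(-26)] + [(-5)·21 − 51·(-31)] + [51·33 − 16·21] + [16·51 − 16·33]| = 7537, so the area is 7537/2.

7537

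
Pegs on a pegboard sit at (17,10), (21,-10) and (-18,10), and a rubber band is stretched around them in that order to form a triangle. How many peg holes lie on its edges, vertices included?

40

Along each edge there are gcd(|Δx|,|Δy|)+1 lattice points, so counting each shared vertex once the boundary has gcd(4,20) + gcd(39,20) + gcd(35,0) = 4+1+35 = 40.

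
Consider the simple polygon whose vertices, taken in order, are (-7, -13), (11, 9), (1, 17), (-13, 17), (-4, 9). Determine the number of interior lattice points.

The shoelace formula gives twice the area as |((-7)·9 − 11·(-13)) + (11·17 − 1·9) + (1·17 − (-13)·17) + ((-13)·9 − (-4)·17) + ((-4)·(-13) − (-7)·9)| = 562, so the area is 281.
Along each edge there are gcd(|Δx|,|Δy|)+1 lattice points, so counting each shared vertex once the boundary has gcd(18,22) + gcd(10,8) + gcd(14,0) + gcd(9,8) + gcd(3,22) = 2+2+14+1+1 = 20.
Pick's theorem gives I = A − B/2 + 1 = 281 − 20/2 + 1 = 272.

272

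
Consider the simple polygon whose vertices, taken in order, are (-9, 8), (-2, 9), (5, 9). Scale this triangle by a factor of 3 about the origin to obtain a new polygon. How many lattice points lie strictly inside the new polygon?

The shoelace formula gives twice the area as |[(-9)·9 − (-2)·8] + [(-2)·9 − 5·9] + [5·8 − (-9)·9]| = 7, so the area is 7/2.
Summing gcd(|Δx|,|Δy|) over the edges gives the boundary count: gcd(7,1) + gcd(7,0) + gcd(14,1) = 1+7+1 = 9.
Scaling by 3 multiplies the area by 3² = 9 (so the new area is 63/2) and multiplies the boundary lattice-point count by 3, giving 27.
By Pick's theorem, the interior count of the dilated polygon is 63/2 − 27/2 + 1 = 19.

19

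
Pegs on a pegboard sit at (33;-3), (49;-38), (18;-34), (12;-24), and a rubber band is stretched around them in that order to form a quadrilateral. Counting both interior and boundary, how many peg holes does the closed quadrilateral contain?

The shoelace formula gives twice the area as |(33·(-38) − 49·(-3)) + (49·(-34) − 18·(-38)) + (18·(-24) − 12·(-34)) + (12·(-3) − 33·(-24))| = 1357, so the area is 1357/2.
Along each edge there are gcd(|Δx|,|Δy|)+1 lattice points, so counting each shared vertex once the boundary has gcd(16,35) + gcd(31,4) + gcd(6,10) + gcd(21,21) = 1+1+2+21 = 25.
Pick's theorem gives I = A − B/2 + 1 = 1357/2 − 25/2 + 1 = 667, so the closed region contains I + B = 667 + 25 = 692 lattice points.

692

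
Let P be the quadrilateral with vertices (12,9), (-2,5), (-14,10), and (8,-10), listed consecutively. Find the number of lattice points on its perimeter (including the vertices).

Summing gcd(|Δx|,|Δy|) over the edges gives the boundary count: gcd(14,4) + gcd(12,5) + gcd(22,20) + gcd(4,19) = 2+1+2+1 = 6.

6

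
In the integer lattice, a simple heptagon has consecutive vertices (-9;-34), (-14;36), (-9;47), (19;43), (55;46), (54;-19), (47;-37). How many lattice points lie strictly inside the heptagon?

5228

Using the shoelace formula, 2A = |[(-9)·36 − (-14)·(-34)] + [(-14)·47 − (-9)·36] + [(-9)·43 − 19·47] + [19·46 − 55·43] + [55·(-19) − 54·46] + [54·(-37) − 47·(-19)] + [47·(-34) − (-9)·(-37)]| = 10470, so the area is 5235.
The number of boundary lattice points is Σ gcd(|Δx|,|Δy|) = gcd(5,70) + gcd(5,11) + gcd(28,4) + gcd(36,3) + gcd(1,65) + gcd(7,18) + gcd(56,3) = 5+1+4+3+1+1+1 = 16.
By Pick's theorem A = I + B/2 − 1, so I = 5235 − 16/2 + 1 = 5228.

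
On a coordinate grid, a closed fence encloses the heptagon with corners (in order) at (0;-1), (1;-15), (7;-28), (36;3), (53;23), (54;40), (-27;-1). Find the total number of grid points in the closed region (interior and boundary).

Using the shoelace formula, 2A = |(0·(-15) − 1·(-1)) + (1·(-28) − 7·(-15)) + (7·3 − 36·(-28)) + (36·23 − 53·3) + (53·40 − 54·23) + (54·(-1) − (-27)·40) + ((-27)·(-1) − 0·(-1))| = 3707, so the area is 1853.5.
The number of boundary lattice points is Σ gcd(|Δx|,|Δy|) = gcd(1,14) + gcd(6,13) + gcd(29,31) + gcd(17,20) + gcd(1,17) + gcd(81,41) + gcd(27,0) = 1+1+1+1+1+1+27 = 33.
Pick's theorem gives I = A − B/2 + 1 = 1853.5 − 33/2 + 1 = 1838, so the closed region contains I + B = 1838 + 33 = 1871 lattice points.

1871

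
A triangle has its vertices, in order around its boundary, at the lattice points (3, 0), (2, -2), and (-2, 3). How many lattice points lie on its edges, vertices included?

Along each edge there are gcd(|Δx|,|Δy|)+1 lattice points, so counting each shared vertex once the boundary has gcd(1,2) + gcd(4,5) + gcd(5,3) = 1+1+1 = 3.

3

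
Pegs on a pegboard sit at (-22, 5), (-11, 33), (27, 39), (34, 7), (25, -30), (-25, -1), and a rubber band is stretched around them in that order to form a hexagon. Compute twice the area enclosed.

The shoelace formula gives twice the area as |[(-22)·33 − (-11)·5] + [(-11)·39 − 27·33] + [27·7 − 34·39] + [34·(-30) − 25·7] + [25·(-1) − (-25)·(-30)] + [(-25)·5 − (-22)·(-1)]| = 5245, so the area is 2622.5.

5245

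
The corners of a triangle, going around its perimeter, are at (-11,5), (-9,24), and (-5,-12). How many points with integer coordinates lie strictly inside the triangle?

By the shoelace formula, twice the signed area is |((-11)·24 − (-9)·5) + ((-9)·(-12) − (-5)·24) + ((-5)·5 − (-11)·(-12))| = 148, so the area is 74.
Summing gcd(|Δx|,|Δy|) over the edges gives the boundary count: gcd(2,19) + gcd(4,36) + gcd(6,17) = 1+4+1 = 6.
Pick's theorem gives I = A − B/2 + 1 = 74 − 6/2 + 1 = 72.

72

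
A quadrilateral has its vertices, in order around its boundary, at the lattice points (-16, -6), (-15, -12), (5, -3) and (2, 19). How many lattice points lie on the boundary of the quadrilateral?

Along each edge there are gcd(|Δx|,|Δy|)+1 lattice points, so counting each shared vertex once the boundary has gcd(1,6) + gcd(20,9) + gcd(3,22) + gcd(18,25) = 1+1+1+1 = 4.

4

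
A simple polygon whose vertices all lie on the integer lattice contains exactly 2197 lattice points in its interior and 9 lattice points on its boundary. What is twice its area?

4401

By Pick's theorem, A = I + B/2 − 1 = 2197 + 9/2 − 1 = 4401/2.
Hence 2A = 4401.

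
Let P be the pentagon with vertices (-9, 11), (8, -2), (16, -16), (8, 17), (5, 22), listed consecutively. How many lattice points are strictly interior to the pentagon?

By the shoelace formula, twice the signed area is |((-9)·(-2) − 8·11) + (8·(-16) − 16·(-2)) + (16·17 − 8·(-16)) + (8·22 − 5·17) + (5·11 − (-9)·22)| = 578, so the area is 289.
Along each edge there are gcd(|Δx|,|Δy|)+1 lattice points, so counting each shared vertex once the boundary has gcd(17,13) + gcd(8,14) + gcd(8,33) + gcd(3,5) + gcd(14,11) = 1+2+1+1+1 = 6.
Pick's theorem gives I = A − B/2 + 1 = 289 − 6/2 + 1 = 287.

287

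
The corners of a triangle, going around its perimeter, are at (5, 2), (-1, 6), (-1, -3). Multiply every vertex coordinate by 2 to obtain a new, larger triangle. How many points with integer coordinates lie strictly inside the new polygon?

97

The shoelace formula gives twice the area as |[5·6 − (-1)·2] + [(-1)·(-3) − (-1)·6] + [(-1)·2 − 5·(-3)]| = 54, so the area is 27.
Summing gcd(|Δx|,|Δy|) over the edges gives the boundary count: gcd(6,4) + gcd(0,9) + gcd(6,5) = 2+9+1 = 12.
Scaling by 2 multiplies the area by 2² = 4 (so the new area is 108) and multiplies the boundary lattice-point count by 2, giving 24.
By Pick's theorem, the interior count of the dilated polygon is 108 − 24/2 + 1 = 97.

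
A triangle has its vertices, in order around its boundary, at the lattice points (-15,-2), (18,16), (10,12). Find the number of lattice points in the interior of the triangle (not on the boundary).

3

Using the shoelace formula, 2A = |((-15)·16 − 18·(-2)) + (18·12 − 10·16) + (10·(-2) − (-15)·12)| = 12, so the area is 6.
Along each edge there are gcd(|Δx|,|Δy|)+1 lattice points, so counting each shared vertex once the boundary has gcd(33,18) + gcd(8,4) + gcd(25,14) = 3+4+1 = 8.
Pick's theorem gives I = A − B/2 + 1 = 6 − 8/2 + 1 = 3.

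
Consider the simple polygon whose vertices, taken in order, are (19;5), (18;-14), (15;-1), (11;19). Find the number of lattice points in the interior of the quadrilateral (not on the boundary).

Using the shoelace formula, 2A = |(19·(-14) − 18·5) + (18·(-1) − 15·(-14)) + (15·19 − 11·(-1)) + (11·5 − 19·19)| = 174, so the area is 87.
Summing gcd(|Δx|,|Δy|) over the edges gives the boundary count: gcd(1,19) + gcd(3,13) + gcd(4,20) + gcd(8,14) = 1+1+4+2 = 8.
Pick's theorem gives I = A − B/2 + 1 = 87 − 8/2 + 1 = 84.

84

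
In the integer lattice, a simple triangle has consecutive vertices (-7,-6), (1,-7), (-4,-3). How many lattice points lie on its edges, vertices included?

5

Summing gcd(|Δx|,|Δy|) over the edges gives the boundary count: gcd(8,1) + gcd(5,4) + gcd(3,3) = 1+1+3 = 5.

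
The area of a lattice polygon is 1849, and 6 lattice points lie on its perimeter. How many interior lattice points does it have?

Pick's theorem A = I + B/2 − 1 rearranges to I = A − B/2 + 1 = 1849 − 6/2 + 1 = 1847.

1847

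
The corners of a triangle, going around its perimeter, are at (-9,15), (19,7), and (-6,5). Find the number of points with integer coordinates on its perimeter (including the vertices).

Along each edge there are gcd(|Δx|,|Δy|)+1 lattice points, so counting each shared vertex once the boundary has gcd(28,8) + gcd(25,2) + gcd(3,10) = 4+1+1 = 6.

6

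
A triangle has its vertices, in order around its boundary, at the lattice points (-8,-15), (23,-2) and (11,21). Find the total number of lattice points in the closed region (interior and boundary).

437

The shoelace formula gives twice the area as |((-8)·(-2) − 23·(-15)) + (23·21 − 11·(-2)) + (11·(-15) − (-8)·21)| = 869, so the area is 869/2.
Summing gcd(|Δx|,|Δy|) over the edges gives the boundary count: gcd(31,13) + gcd(12,23) + gcd(19,36) = 1+1+1 = 3.
Pick's theorem gives I = A − B/2 + 1 = 869/2 − 3/2 + 1 = 434, so the closed region contains I + B = 434 + 3 = 437 lattice points.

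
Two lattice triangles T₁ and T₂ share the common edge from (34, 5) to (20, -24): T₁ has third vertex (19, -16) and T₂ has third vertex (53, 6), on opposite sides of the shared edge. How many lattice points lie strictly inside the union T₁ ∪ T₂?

336

The union is the simple quadrilateral with vertices (34, 5), (19, -16), (20, -24), (53, 6) in order.
The shoelace formula gives twice the area as |(34·(-16) − 19·5) + (19·(-24) − 20·(-16)) + (20·6 − 53·(-24)) + (53·5 − 34·6)| = 678, so the area is 339.
Summing gcd(|Δx|,|Δy|) over the edges gives the boundary count: gcd(15,21) + gcd(1,8) + gcd(33,30) + gcd(19,1) = 3+1+3+1 = 8.
By Pick's theorem I = A − B/2 + 1 = 339 − 8/2 + 1 = 336.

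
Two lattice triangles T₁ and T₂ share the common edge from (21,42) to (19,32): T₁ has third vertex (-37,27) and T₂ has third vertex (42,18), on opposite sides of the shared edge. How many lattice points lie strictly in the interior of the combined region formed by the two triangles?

The union is the simple quadrilateral with vertices (21,42), (-37,27), (19,32), (42,18) in order.
Using the shoelace formula, 2A = |(21·27 − (-37)·42) + ((-37)·32 − 19·27) + (19·18 − 42·32) + (42·42 − 21·18)| = 808, so the area is 404.
Along each edge there are gcd(|Δx|,|Δy|)+1 lattice points, so counting each shared vertex once the boundary has gcd(58,15) + gcd(56,5) + gcd(23,14) + gcd(21,24) = 1+1+1+3 = 6.
By Pick's theorem I = A − B/2 + 1 = 404 − 6/2 + 1 = 402.

402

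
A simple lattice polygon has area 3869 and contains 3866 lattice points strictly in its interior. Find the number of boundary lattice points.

Pick's theorem gives A = I + B/2 − 1, so B = 2(A − I + 1) = 2(3869 − 3866 + 1) = 8.

8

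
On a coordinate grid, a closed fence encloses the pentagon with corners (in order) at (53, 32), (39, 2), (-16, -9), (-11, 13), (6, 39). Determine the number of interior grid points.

2068

The shoelace formula gives twice the area as |[53·2 − 39·32] + [39·(-9) − (-16)·2] + [(-16)·13 − (-11)·(-9)] + [(-11)·39 − 6·13] + [6·32 − 53·39]| = 4150, so the area is 2075.
Along each edge there are gcd(|Δx|,|Δy|)+1 lattice points, so counting each shared vertex once the boundary has gcd(14,30) + gcd(55,11) + gcd(5,22) + gcd(17,26) + gcd(47,7) = 2+11+1+1+1 = 16.
By Pick's theorem A = I + B/2 − 1, so I = 2075 − 16/2 + 1 = 2068.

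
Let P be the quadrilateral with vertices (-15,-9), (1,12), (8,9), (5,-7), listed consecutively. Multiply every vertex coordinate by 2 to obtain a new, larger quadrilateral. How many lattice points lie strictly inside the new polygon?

1014

Using the shoelace formula, 2A = |((-15)·12 − 1·(-9)) + (1·9 − 8·12) + (8·(-7) − 5·9) + (5·(-9) − (-15)·(-7))| = 509, so the area is 509/2.
Along each edge there are gcd(|Δx|,|Δy|)+1 lattice points, so counting each shared vertex once the boundary has gcd(16,21) + gcd(7,3) + gcd(3,16) + gcd(20,2) = 1+1+1+2 = 5.
Scaling by 2 multiplies the area by 2² = 4 (so the new area is 1018) and multiplies the boundary lattice-point count by 2, giving 10.
By Pick's theorem, the interior count of the dilated polygon is 1018 − 10/2 + 1 = 1014.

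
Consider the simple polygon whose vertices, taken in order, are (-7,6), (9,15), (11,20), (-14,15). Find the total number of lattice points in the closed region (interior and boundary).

The shoelace formula gives twice the area as |[(-7)·15 − 9·6] + [9·20 − 11·15] + [11·15 − (-14)·20] + [(-14)·6 − (-7)·15]| = 322, so the area is 161.
Along each edge there are gcd(|Δx|,|Δy|)+1 lattice points, so counting each shared vertex once the boundary has gcd(16,9) + gcd(2,5) + gcd(25,5) + gcd(7,9) = 1+1+5+1 = 8.
Pick's theorem gives I = A − B/2 + 1 = 161 − 8/2 + 1 = 158, so the closed region contains I + B = 158 + 8 = 166 lattice points.

166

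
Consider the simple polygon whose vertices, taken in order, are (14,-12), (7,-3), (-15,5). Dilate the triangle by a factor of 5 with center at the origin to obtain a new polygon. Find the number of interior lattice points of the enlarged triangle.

Using the shoelace formula, 2A = |(14·(-3) − 7·(-12)) + (7·5 − (-15)·(-3)) + ((-15)·(-12) − 14·5)| = 142, so the area is 71.
Summing gcd(|Δx|,|Δy|) over the edges gives the boundary count: gcd(7,9) + gcd(22,8) + gcd(29,17) = 1+2+1 = 4.
Scaling by 5 multiplies the area by 5² = 25 (so the new area is 1775) and multiplies the boundary lattice-point count by 5, giving 20.
By Pick's theorem, the interior count of the dilated polygon is 1775 − 20/2 + 1 = 1766.

1766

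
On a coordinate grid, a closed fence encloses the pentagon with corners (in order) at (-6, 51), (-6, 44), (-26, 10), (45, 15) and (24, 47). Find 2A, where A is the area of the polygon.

3547

By the shoelace formula, twice the signed area is |[(-6)·44 − (-6)·51] + [(-6)·10 − (-26)·44] + [(-26)·15 − 45·10] + [45·47 − 24·15] + [24·51 − (-6)·47]| = 3547, so the area is 1773.5.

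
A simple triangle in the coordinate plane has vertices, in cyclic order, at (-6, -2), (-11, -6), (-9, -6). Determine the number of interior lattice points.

3

The shoelace formula gives twice the area as |((-6)·(-6) − (-11)·(-2)) + ((-11)·(-6) − (-9)·(-6)) + ((-9)·(-2) − (-6)·(-6))| = 8, so the area is 4.
The number of boundary lattice points is Σ gcd(|Δx|,|Δy|) = gcd(5,4) + gcd(2,0) + gcd(3,4) = 1+2+1 = 4.
Pick's theorem gives I = A − B/2 + 1 = 4 − 4/2 + 1 = 3.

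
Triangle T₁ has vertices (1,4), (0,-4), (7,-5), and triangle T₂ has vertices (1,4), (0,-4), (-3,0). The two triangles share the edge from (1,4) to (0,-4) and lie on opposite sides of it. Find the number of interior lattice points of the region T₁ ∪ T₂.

The union is the simple quadrilateral with vertices (1,4), (7,-5), (0,-4), (-3,0) in order.
The shoelace formula gives twice the area as |[1·(-5) − 7·4] + [7·(-4) − 0·(-5)] + [0·0 − (-3)·(-4)] + [(-3)·4 − 1·0]| = 85, so the area is 42.5.
The number of boundary lattice points is Σ gcd(|Δx|,|Δy|) = gcd(6,9) + gcd(7,1) + gcd(3,4) + gcd(4,4) = 3+1+1+4 = 9.
By Pick's theorem I = A − B/2 + 1 = 42.5 − 9/2 + 1 = 39.

39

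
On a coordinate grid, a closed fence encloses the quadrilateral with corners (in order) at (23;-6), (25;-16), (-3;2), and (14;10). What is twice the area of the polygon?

Using the shoelace formula, 2A = |(23·(-16) − 25·(-6)) + (25·2 − (-3)·(-16)) + ((-3)·10 − 14·2) + (14·(-6) − 23·10)| = 588, so the area is 294.

588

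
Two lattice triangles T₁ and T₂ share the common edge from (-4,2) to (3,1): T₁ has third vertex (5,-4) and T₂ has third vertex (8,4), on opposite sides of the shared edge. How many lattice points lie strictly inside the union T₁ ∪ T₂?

27

The union is the simple quadrilateral with vertices (-4,2), (5,-4), (3,1), (8,4) in order.
The shoelace formula gives twice the area as |((-4)·(-4) − 5·2) + (5·1 − 3·(-4)) + (3·4 − 8·1) + (8·2 − (-4)·4)| = 59, so the area is 29.5.
Summing gcd(|Δx|,|Δy|) over the edges gives the boundary count: gcd(9,6) + gcd(2,5) + gcd(5,3) + gcd(12,2) = 3+1+1+2 = 7.
By Pick's theorem I = A − B/2 + 1 = 29.5 − 7/2 + 1 = 27.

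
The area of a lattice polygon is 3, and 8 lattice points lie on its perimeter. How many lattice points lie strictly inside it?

Pick's theorem A = I + B/2 − 1 rearranges to I = A − B/2 + 1 = 3 − 8/2 + 1 = 0.

0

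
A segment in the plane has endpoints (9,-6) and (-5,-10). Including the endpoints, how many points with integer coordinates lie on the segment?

3

The number of lattice points on a segment between lattice points is gcd(|Δx|,|Δy|) + 1 = gcd(14,4) + 1 = 2 + 1 = 3.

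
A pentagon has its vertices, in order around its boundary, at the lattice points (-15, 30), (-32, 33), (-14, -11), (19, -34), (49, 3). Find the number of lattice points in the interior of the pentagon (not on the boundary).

Using the shoelace formula, 2A = |[(-15)·33 − (-32)·30] + [(-32)·(-11) − (-14)·33] + [(-14)·(-34) − 19·(-11)] + [19·3 − 49·(-34)] + [49·30 − (-15)·3]| = 5202, so the area is 2601.
Summing gcd(|Δx|,|Δy|) over the edges gives the boundary count: gcd(17,3) + gcd(18,44) + gcd(33,23) + gcd(30,37) + gcd(64,27) = 1+2+1+1+1 = 6.
By Pick's theorem A = I + B/2 − 1, so I = 2601 − 6/2 + 1 = 2599.

2599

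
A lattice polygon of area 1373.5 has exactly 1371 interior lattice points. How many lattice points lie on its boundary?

Pick's theorem gives A = I + B/2 − 1, so B = 2(A − I + 1) = 2(1373.5 − 1371 + 1) = 7.

7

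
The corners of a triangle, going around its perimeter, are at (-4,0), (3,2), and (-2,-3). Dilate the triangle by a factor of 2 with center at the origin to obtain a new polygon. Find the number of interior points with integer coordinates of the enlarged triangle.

Using the shoelace formula, 2A = |((-4)·2 − 3·0) + (3·(-3) − (-2)·2) + ((-2)·0 − (-4)·(-3))| = 25, so the area is 25/2.
Summing gcd(|Δx|,|Δy|) over the edges gives the boundary count: gcd(7,2) + gcd(5,5) + gcd(2,3) = 1+5+1 = 7.
Scaling by 2 multiplies the area by 2² = 4 (so the new area is 50) and multiplies the boundary lattice-point count by 2, giving 14.
By Pick's theorem, the interior count of the dilated polygon is 50 − 14/2 + 1 = 44.

44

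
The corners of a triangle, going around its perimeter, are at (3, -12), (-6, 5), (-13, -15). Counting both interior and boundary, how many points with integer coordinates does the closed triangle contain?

152

The shoelace formula gives twice the area as |(3·5 − (-6)·(-12)) + ((-6)·(-15) − (-13)·5) + ((-13)·(-12) − 3·(-15))| = 299, so the area is 299/2.
Summing gcd(|Δx|,|Δy|) over the edges gives the boundary count: gcd(9,17) + gcd(7,20) + gcd(16,3) = 1+1+1 = 3.
Pick's theorem gives I = A − B/2 + 1 = 299/2 − 3/2 + 1 = 149, so the closed region contains I + B = 149 + 3 = 152 lattice points.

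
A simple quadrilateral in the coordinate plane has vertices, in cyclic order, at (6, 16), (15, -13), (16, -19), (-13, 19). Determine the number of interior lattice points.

329

By the shoelace formula, twice the signed area is |(6·(-13) − 15·16) + (15·(-19) − 16·(-13)) + (16·19 − (-13)·(-19)) + ((-13)·16 − 6·19)| = 660, so the area is 330.
Summing gcd(|Δx|,|Δy|) over the edges gives the boundary count: gcd(9,29) + gcd(1,6) + gcd(29,38) + gcd(19,3) = 1+1+1+1 = 4.
By Pick's theorem A = I + B/2 − 1, so I = 330 − 4/2 + 1 = 329.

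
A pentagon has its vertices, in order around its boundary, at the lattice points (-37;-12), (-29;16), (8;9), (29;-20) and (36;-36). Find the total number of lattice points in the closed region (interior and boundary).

1924

By the shoelace formula, twice the signed area is |[(-37)·16 − (-29)·(-12)] + [(-29)·9 − 8·16] + [8·(-20) − 29·9] + [29·(-36) − 36·(-20)] + [36·(-12) − (-37)·(-36)]| = 3838, so the area is 1919.
The number of boundary lattice points is Σ gcd(|Δx|,|Δy|) = gcd(8,28) + gcd(37,7) + gcd(21,29) + gcd(7,16) + gcd(73,24) = 4+1+1+1+1 = 8.
Pick's theorem gives I = A − B/2 + 1 = 1919 − 8/2 + 1 = 1916, so the closed region contains I + B = 1916 + 8 = 1924 lattice points.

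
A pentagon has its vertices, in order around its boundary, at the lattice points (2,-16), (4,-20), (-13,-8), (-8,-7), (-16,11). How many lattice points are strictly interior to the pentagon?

The shoelace formula gives twice the area as |[2·(-20) − 4·(-16)] + [4·(-8) − (-13)·(-20)] + [(-13)·(-7) − (-8)·(-8)] + [(-8)·11 − (-16)·(-7)] + [(-16)·(-16) − 2·11]| = 207, so the area is 207/2.
Along each edge there are gcd(|Δx|,|Δy|)+1 lattice points, so counting each shared vertex once the boundary has gcd(2,4) + gcd(17,12) + gcd(5,1) + gcd(8,18) + gcd(18,27) = 2+1+1+2+9 = 15.
By Pick's theorem A = I + B/2 − 1, so I = 207/2 − 15/2 + 1 = 97.

97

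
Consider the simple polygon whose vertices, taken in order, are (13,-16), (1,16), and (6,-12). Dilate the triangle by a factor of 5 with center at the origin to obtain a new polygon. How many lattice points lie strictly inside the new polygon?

By the shoelace formula, twice the signed area is |[13·16 − 1·(-16)] + [1·(-12) − 6·16] + [6·(-16) − 13·(-12)]| = 176, so the area is 88.
Along each edge there are gcd(|Δx|,|Δy|)+1 lattice points, so counting each shared vertex once the boundary has gcd(12,32) + gcd(5,28) + gcd(7,4) = 4+1+1 = 6.
Scaling by 5 multiplies the area by 5² = 25 (so the new area is 2200) and multiplies the boundary lattice-point count by 5, giving 30.
By Pick's theorem, the interior count of the dilated polygon is 2200 − 30/2 + 1 = 2186.

2186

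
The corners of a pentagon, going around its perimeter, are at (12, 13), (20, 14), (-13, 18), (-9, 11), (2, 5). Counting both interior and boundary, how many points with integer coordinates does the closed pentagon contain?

Using the shoelace formula, 2A = |[12·14 − 20·13] + [20·18 − (-13)·14] + [(-13)·11 − (-9)·18] + [(-9)·5 − 2·11] + [2·13 − 12·5]| = 368, so the area is 184.
Summing gcd(|Δx|,|Δy|) over the edges gives the boundary count: gcd(8,1) + gcd(33,4) + gcd(4,7) + gcd(11,6) + gcd(10,8) = 1+1+1+1+2 = 6.
Pick's theorem gives I = A − B/2 + 1 = 184 − 6/2 + 1 = 182, so the closed region contains I + B = 182 + 6 = 188 lattice points.

188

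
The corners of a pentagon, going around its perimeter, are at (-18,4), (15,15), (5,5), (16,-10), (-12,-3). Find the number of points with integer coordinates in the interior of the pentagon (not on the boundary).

351

By the shoelace formula, twice the signed area is |((-18)·15 − 15·4) + (15·5 − 5·15) + (5·(-10) − 16·5) + (16·(-3) − (-12)·(-10)) + ((-12)·4 − (-18)·(-3))| = 730, so the area is 365.
Along each edge there are gcd(|Δx|,|Δy|)+1 lattice points, so counting each shared vertex once the boundary has gcd(33,11) + gcd(10,10) + gcd(11,15) + gcd(28,7) + gcd(6,7) = 11+10+1+7+1 = 30.
Pick's theorem gives I = A − B/2 + 1 = 365 − 30/2 + 1 = 351.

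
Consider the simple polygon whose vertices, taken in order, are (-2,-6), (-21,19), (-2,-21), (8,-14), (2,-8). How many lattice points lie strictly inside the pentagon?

By the shoelace formula, twice the signed area is |[(-2)·19 − (-21)·(-6)] + [(-21)·(-21) − (-2)·19] + [(-2)·(-14) − 8·(-21)] + [8·(-8) − 2·(-14)] + [2·(-6) − (-2)·(-8)]| = 447, so the area is 223.5.
The number of boundary lattice points is Σ gcd(|Δx|,|Δy|) = gcd(19,25) + gcd(19,40) + gcd(10,7) + gcd(6,6) + gcd(4,2) = 1+1+1+6+2 = 11.
Pick's theorem gives I = A − B/2 + 1 = 223.5 − 11/2 + 1 = 219.

219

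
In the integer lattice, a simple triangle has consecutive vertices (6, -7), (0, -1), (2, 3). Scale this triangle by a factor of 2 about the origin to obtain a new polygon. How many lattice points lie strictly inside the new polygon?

The shoelace formula gives twice the area as |[6·(-1) − 0·(-7)] + [0·3 − 2·(-1)] + [2·(-7) − 6·3]| = 36, so the area is 18.
Along each edge there are gcd(|Δx|,|Δy|)+1 lattice points, so counting each shared vertex once the boundary has gcd(6,6) + gcd(2,4) + gcd(4,10) = 6+2+2 = 10.
Scaling by 2 multiplies the area by 2² = 4 (so the new area is 72) and multiplies the boundary lattice-point count by 2, giving 20.
By Pick's theorem, the interior count of the dilated polygon is 72 − 20/2 + 1 = 63.

63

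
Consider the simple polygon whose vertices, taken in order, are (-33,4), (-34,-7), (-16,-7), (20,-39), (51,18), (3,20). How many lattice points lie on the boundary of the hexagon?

Along each edge there are gcd(|Δx|,|Δy|)+1 lattice points, so counting each shared vertex once the boundary has gcd(1,11) + gcd(18,0) + gcd(36,32) + gcd(31,57) + gcd(48,2) + gcd(36,16) = 1+18+4+1+2+4 = 30.

30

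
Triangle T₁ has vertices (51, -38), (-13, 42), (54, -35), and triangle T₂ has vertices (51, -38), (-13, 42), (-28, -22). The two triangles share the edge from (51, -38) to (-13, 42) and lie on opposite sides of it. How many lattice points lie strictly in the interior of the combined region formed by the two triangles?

The union is the simple quadrilateral with vertices (51, -38), (54, -35), (-13, 42), (-28, -22) in order.
The shoelace formula gives twice the area as |[51·(-35) − 54·(-38)] + [54·42 − (-13)·(-35)] + [(-13)·(-22) − (-28)·42] + [(-28)·(-38) − 51·(-22)]| = 5728, so the area is 2864.
Along each edge there are gcd(|Δx|,|Δy|)+1 lattice points, so counting each shared vertex once the boundary has gcd(3,3) + gcd(67,77) + gcd(15,64) + gcd(79,16) = 3+1+1+1 = 6.
By Pick's theorem I = A − B/2 + 1 = 2864 − 6/2 + 1 = 2862.

2862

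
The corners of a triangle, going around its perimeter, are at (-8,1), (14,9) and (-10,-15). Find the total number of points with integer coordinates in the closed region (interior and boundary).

183

By the shoelace formula, twice the signed area is |[(-8)·9 − 14·1] + [14·(-15) − (-10)·9] + [(-10)·1 − (-8)·(-15)]| = 336, so the area is 168.
Summing gcd(|Δx|,|Δy|) over the edges gives the boundary count: gcd(22,8) + gcd(24,24) + gcd(2,16) = 2+24+2 = 28.
Pick's theorem gives I = A − B/2 + 1 = 168 − 28/2 + 1 = 155, so the closed region contains I + B = 155 + 28 = 183 lattice points.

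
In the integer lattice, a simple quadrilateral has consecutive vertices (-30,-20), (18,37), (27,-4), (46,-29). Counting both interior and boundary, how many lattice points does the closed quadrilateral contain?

Using the shoelace formula, 2A = |[(-30)·37 − 18·(-20)] + [18·(-4) − 27·37] + [27·(-29) − 46·(-4)] + [46·(-20) − (-30)·(-29)]| = 4210, so the area is 2105.
The number of boundary lattice points is Σ gcd(|Δx|,|Δy|) = gcd(48,57) + gcd(9,41) + gcd(19,25) + gcd(76,9) = 3+1+1+1 = 6.
Pick's theorem gives I = A − B/2 + 1 = 2105 − 6/2 + 1 = 2103, so the closed region contains I + B = 2103 + 6 = 2109 lattice points.

2109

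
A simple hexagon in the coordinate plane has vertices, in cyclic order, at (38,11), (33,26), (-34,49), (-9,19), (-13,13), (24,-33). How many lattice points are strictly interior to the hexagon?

The shoelace formula gives twice the area as |(38·26 − 33·11) + (33·49 − (-34)·26) + ((-34)·19 − (-9)·49) + ((-9)·13 − (-13)·19) + ((-13)·(-33) − 24·13) + (24·11 − 38·(-33))| = 4686, so the area is 2343.
Summing gcd(|Δx|,|Δy|) over the edges gives the boundary count: gcd(5,15) + gcd(67,23) + gcd(25,30) + gcd(4,6) + gcd(37,46) + gcd(14,44) = 5+1+5+2+1+2 = 16.
Pick's theorem gives I = A − B/2 + 1 = 2343 − 16/2 + 1 = 2336.

2336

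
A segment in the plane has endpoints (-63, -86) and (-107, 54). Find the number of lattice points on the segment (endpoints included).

5

The number of lattice points on a segment between lattice points is gcd(|Δx|,|Δy|) + 1 = gcd(44,140) + 1 = 4 + 1 = 5.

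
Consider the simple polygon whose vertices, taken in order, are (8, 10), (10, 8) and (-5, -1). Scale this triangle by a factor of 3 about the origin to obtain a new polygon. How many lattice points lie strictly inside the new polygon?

The shoelace formula gives twice the area as |(8·8 − 10·10) + (10·(-1) − (-5)·8) + ((-5)·10 − 8·(-1))| = 48, so the area is 24.
The number of boundary lattice points is Σ gcd(|Δx|,|Δy|) = gcd(2,2) + gcd(15,9) + gcd(13,11) = 2+3+1 = 6.
Scaling by 3 multiplies the area by 3² = 9 (so the new area is 216) and multiplies the boundary lattice-point count by 3, giving 18.
By Pick's theorem, the interior count of the dilated polygon is 216 − 18/2 + 1 = 208.

208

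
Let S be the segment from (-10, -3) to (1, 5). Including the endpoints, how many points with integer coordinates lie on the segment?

2

The number of lattice points on a segment between lattice points is gcd(|Δx|,|Δy|) + 1 = gcd(11,8) + 1 = 1 + 1 = 2.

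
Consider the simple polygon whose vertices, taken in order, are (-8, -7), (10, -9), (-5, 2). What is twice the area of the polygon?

168

Using the shoelace formula, 2A = |((-8)·(-9) − 10·(-7)) + (10·2 − (-5)·(-9)) + ((-5)·(-7) − (-8)·2)| = 168, so the area is 84.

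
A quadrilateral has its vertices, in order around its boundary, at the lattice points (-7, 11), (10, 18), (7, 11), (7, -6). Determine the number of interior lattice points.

By the shoelace formula, twice the signed area is |((-7)·18 − 10·11) + (10·11 − 7·18) + (7·(-6) − 7·11) + (7·11 − (-7)·(-6))| = 336, so the area is 168.
The number of boundary lattice points is Σ gcd(|Δx|,|Δy|) = gcd(17,7) + gcd(3,7) + gcd(0,17) + gcd(14,17) = 1+1+17+1 = 20.
By Pick's theorem A = I + B/2 − 1, so I = 168 − 20/2 + 1 = 159.

159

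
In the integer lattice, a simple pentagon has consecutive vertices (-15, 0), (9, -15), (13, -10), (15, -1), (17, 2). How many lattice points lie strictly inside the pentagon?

269

Using the shoelace formula, 2A = |[(-15)·(-15) − 9·0] + [9·(-10) − 13·(-15)] + [13·(-1) − 15·(-10)] + [15·2 − 17·(-1)] + [17·0 − (-15)·2]| = 544, so the area is 272.
Along each edge there are gcd(|Δx|,|Δy|)+1 lattice points, so counting each shared vertex once the boundary has gcd(24,15) + gcd(4,5) + gcd(2,9) + gcd(2,3) + gcd(32,2) = 3+1+1+1+2 = 8.
Pick's theorem gives I = A − B/2 + 1 = 272 − 8/2 + 1 = 269.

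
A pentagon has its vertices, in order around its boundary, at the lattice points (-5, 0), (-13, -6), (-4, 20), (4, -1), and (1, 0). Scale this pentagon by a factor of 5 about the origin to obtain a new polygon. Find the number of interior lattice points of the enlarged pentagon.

Using the shoelace formula, 2A = |[(-5)·(-6) − (-13)·0] + [(-13)·20 − (-4)·(-6)] + [(-4)·(-1) − 4·20] + [4·0 − 1·(-1)] + [1·0 − (-5)·0]| = 329, so the area is 164.5.
The number of boundary lattice points is Σ gcd(|Δx|,|Δy|) = gcd(8,6) + gcd(9,26) + gcd(8,21) + gcd(3,1) + gcd(6,0) = 2+1+1+1+6 = 11.
Scaling by 5 multiplies the area by 5² = 25 (so the new area is 4112.5) and multiplies the boundary lattice-point count by 5, giving 55.
By Pick's theorem, the interior count of the dilated polygon is 4112.5 − 55/2 + 1 = 4086.

4086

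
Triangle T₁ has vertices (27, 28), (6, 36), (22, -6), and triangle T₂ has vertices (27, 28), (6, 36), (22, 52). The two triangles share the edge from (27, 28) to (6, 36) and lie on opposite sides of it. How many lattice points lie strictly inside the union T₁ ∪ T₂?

The union is the simple quadrilateral with vertices (27, 28), (22, -6), (6, 36), (22, 52) in order.
By the shoelace formula, twice the signed area is |(27·(-6) − 22·28) + (22·36 − 6·(-6)) + (6·52 − 22·36) + (22·28 − 27·52)| = 1218, so the area is 609.
Summing gcd(|Δx|,|Δy|) over the edges gives the boundary count: gcd(5,34) + gcd(16,42) + gcd(16,16) + gcd(5,24) = 1+2+16+1 = 20.
By Pick's theorem I = A − B/2 + 1 = 609 − 20/2 + 1 = 600.

600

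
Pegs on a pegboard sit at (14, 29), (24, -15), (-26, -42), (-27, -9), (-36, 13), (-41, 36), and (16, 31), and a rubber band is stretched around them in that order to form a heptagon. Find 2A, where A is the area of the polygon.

By the shoelace formula, twice the signed area is |(14·(-15) − 24·29) + (24·(-42) − (-26)·(-15)) + ((-26)·(-9) − (-27)·(-42)) + ((-27)·13 − (-36)·(-9)) + ((-36)·36 − (-41)·13) + ((-41)·31 − 16·36) + (16·29 − 14·31)| = 6459, so the area is 6459/2.

6459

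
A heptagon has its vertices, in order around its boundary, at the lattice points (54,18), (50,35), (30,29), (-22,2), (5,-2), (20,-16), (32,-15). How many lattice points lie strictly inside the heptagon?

1832

Using the shoelace formula, 2A = |[54·35 − 50·18] + [50·29 − 30·35] + [30·2 − (-22)·29] + [(-22)·(-2) − 5·2] + [5·(-16) − 20·(-2)] + [20·(-15) − 32·(-16)] + [32·18 − 54·(-15)]| = 3680, so the area is 1840.
The number of boundary lattice points is Σ gcd(|Δx|,|Δy|) = gcd(4,17) + gcd(20,6) + gcd(52,27) + gcd(27,4) + gcd(15,14) + gcd(12,1) + gcd(22,33) = 1+2+1+1+1+1+11 = 18.
Pick's theorem gives I = A − B/2 + 1 = 1840 − 18/2 + 1 = 1832.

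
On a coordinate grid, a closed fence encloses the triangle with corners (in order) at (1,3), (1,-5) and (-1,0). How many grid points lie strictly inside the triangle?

The shoelace formula gives twice the area as |(1·(-5) − 1·3) + (1·0 − (-1)·(-5)) + ((-1)·3 − 1·0)| = 16, so the area is 8.
The number of boundary lattice points is Σ gcd(|Δx|,|Δy|) = gcd(0,8) + gcd(2,5) + gcd(2,3) = 8+1+1 = 10.
By Pick's theorem A = I + B/2 − 1, so I = 8 − 10/2 + 1 = 4.

4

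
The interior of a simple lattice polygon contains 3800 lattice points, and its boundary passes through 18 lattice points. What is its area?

3808

Pick's theorem states A = I + B/2 − 1, so A = 3800 + 18/2 − 1 = 3808.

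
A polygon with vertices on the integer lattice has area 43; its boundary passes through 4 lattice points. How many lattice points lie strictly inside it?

42

From Pick's theorem, I = A − B/2 + 1 = 43 − 4/2 + 1 = 42.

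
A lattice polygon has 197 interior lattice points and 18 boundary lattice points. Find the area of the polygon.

205

By Pick's theorem, A = I + B/2 − 1 = 197 + 18/2 − 1 = 205.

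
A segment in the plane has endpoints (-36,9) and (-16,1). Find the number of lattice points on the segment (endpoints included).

The number of lattice points on a segment between lattice points is gcd(|Δx|,|Δy|) + 1 = gcd(20,8) + 1 = 4 + 1 = 5.

5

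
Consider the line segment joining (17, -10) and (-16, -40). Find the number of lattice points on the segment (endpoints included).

4

The number of lattice points on a segment between lattice points is gcd(|Δx|,|Δy|) + 1 = gcd(33,30) + 1 = 3 + 1 = 4.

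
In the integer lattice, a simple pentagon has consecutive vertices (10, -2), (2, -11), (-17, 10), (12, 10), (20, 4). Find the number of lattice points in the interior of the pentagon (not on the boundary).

381

Using the shoelace formula, 2A = |(10·(-11) − 2·(-2)) + (2·10 − (-17)·(-11)) + ((-17)·10 − 12·10) + (12·4 − 20·10) + (20·(-2) − 10·4)| = 795, so the area is 795/2.
Summing gcd(|Δx|,|Δy|) over the edges gives the boundary count: gcd(8,9) + gcd(19,21) + gcd(29,0) + gcd(8,6) + gcd(10,6) = 1+1+29+2+2 = 35.
By Pick's theorem A = I + B/2 − 1, so I = 795/2 − 35/2 + 1 = 381.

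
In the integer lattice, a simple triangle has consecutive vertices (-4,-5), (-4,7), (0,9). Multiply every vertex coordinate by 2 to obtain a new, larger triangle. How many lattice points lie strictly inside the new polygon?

81

The shoelace formula gives twice the area as |((-4)·7 − (-4)·(-5)) + ((-4)·9 − 0·7) + (0·(-5) − (-4)·9)| = 48, so the area is 24.
The number of boundary lattice points is Σ gcd(|Δx|,|Δy|) = gcd(0,12) + gcd(4,2) + gcd(4,14) = 12+2+2 = 16.
Scaling by 2 multiplies the area by 2² = 4 (so the new area is 96) and multiplies the boundary lattice-point count by 2, giving 32.
By Pick's theorem, the interior count of the dilated polygon is 96 − 32/2 + 1 = 81.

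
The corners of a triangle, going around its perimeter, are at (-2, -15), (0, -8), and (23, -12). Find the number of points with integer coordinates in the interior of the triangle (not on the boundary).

84

The shoelace formula gives twice the area as |((-2)·(-8) − 0·(-15)) + (0·(-12) − 23·(-8)) + (23·(-15) − (-2)·(-12))| = 169, so the area is 169/2.
Summing gcd(|Δx|,|Δy|) over the edges gives the boundary count: gcd(2,7) + gcd(23,4) + gcd(25,3) = 1+1+1 = 3.
Pick's theorem gives I = A − B/2 + 1 = 169/2 − 3/2 + 1 = 84.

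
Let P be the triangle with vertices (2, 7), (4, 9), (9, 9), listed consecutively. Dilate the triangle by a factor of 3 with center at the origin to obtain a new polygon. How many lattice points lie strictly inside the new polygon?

The shoelace formula gives twice the area as |(2·9 − 4·7) + (4·9 − 9·9) + (9·7 − 2·9)| = 10, so the area is 5.
The number of boundary lattice points is Σ gcd(|Δx|,|Δy|) = gcd(2,2) + gcd(5,0) + gcd(7,2) = 2+5+1 = 8.
Scaling by 3 multiplies the area by 3² = 9 (so the new area is 45) and multiplies the boundary lattice-point count by 3, giving 24.
By Pick's theorem, the interior count of the dilated polygon is 45 − 24/2 + 1 = 34.

34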